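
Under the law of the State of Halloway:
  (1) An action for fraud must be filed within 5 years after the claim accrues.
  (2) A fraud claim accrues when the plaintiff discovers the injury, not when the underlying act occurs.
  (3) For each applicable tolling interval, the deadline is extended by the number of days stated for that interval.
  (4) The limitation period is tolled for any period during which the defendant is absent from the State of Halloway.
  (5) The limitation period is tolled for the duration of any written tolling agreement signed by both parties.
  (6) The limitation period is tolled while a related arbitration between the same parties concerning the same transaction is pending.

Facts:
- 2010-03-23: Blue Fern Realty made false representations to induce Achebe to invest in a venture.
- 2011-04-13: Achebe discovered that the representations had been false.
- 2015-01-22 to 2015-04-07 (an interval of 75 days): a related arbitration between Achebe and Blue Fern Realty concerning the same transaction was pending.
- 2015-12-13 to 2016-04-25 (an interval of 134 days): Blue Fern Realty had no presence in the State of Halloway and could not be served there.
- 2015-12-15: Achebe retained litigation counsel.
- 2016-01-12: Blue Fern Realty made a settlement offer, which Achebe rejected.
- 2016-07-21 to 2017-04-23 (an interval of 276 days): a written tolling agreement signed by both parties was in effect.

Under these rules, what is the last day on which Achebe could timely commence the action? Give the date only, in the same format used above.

2017-08-11

Under the discovery rule, the claim accrued on 2011-04-13, when Achebe discovered the injury — not on the 2010-03-23 date of the underlying act.
5 years from 2011-04-13 is 2016-04-13.
The period was tolled for 75 days by the pending related arbitration (2015-01-22 to 2015-04-07), pushing the deadline to 2016-06-27.
Because the defendant's absence from the jurisdiction ran from 2015-12-13 to 2016-04-25, the deadline is extended by 134 days to 2016-11-08.
The period was tolled for 276 days by the written tolling agreement (2016-07-21 to 2017-04-23), pushing the deadline to 2017-08-11.
None of the other events listed affects the running of the period under the stated rules.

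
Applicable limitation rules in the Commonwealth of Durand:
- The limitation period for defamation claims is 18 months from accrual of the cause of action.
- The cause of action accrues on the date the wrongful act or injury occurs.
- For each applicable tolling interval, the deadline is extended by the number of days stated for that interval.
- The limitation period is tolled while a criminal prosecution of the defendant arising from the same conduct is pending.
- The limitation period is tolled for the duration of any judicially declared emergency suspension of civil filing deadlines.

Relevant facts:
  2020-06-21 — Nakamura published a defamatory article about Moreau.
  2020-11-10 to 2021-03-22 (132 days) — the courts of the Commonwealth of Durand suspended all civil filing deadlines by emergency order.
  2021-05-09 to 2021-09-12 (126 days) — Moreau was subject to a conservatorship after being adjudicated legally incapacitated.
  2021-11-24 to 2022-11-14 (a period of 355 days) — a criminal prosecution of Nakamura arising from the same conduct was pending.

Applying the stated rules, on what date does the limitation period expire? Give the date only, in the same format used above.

2023-04-22

The limitation period began to run on 2020-06-21.
Adding the 18 months base period to 2020-06-21 gives a deadline of 2021-12-21, before any tolling.
The period was tolled for 132 days by the emergency suspension of filing deadlines (2020-11-10 to 2021-03-22), pushing the deadline to 2022-05-02.
The pending criminal prosecution from 2021-11-24 to 2022-11-14 tolled the period for 355 days, extending the deadline to 2023-04-22.
The plaintiff's legal incapacity from 2021-05-09 to 2021-09-12 does not toll the period, because no stated rule makes the plaintiff's incapacity a tolling event.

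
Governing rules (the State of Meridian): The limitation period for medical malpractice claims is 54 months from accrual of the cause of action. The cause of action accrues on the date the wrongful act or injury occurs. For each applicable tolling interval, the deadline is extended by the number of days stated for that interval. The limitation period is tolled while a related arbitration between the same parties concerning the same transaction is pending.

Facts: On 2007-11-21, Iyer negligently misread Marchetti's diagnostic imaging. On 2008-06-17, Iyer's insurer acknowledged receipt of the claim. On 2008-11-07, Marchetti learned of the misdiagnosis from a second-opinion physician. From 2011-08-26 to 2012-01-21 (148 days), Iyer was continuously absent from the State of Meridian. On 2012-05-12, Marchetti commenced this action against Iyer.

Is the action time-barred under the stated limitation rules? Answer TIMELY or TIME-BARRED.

Accrual is governed by the date of the act, so the period began to run on 2007-11-21; the later discovery on 2008-11-07 is irrelevant under the stated rule.
The untolled deadline — 54 months after 2007-11-21 — is 2012-05-21.
No stated provision tolls the period for the defendant's absence, so the interval from 2011-08-26 to 2012-01-21 has no effect on the deadline.
Nothing else in the chronology tolls or restarts the period.
The 2012-05-12 filing precedes the 2012-05-21 deadline; the claim is timely.

TIMELY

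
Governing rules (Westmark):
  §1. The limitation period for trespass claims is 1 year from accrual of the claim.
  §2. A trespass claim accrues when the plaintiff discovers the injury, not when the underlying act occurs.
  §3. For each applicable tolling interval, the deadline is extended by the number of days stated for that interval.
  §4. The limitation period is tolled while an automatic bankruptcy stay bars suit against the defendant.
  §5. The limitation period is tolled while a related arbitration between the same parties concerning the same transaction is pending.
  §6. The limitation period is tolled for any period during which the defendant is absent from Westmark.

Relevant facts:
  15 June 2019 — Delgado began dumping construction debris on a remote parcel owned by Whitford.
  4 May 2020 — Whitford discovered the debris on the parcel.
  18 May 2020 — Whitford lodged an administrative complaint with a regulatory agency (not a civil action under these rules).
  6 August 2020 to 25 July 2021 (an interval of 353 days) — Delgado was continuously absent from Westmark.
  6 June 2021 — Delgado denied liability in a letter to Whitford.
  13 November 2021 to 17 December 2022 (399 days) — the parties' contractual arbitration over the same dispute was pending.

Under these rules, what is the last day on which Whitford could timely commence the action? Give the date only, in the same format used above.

26 May 2023

Accrual is tied to discovery, so the period began on 4 May 2020 rather than on 15 June 2019 when the act occurred.
Adding the 1 year base period to 4 May 2020 gives a deadline of 4 May 2021, before any tolling.
The defendant's absence from the jurisdiction from 6 August 2020 to 25 July 2021 tolled the period for 353 days, extending the deadline to 22 April 2022.
The period was tolled for 399 days by the pending related arbitration (13 November 2021 to 17 December 2022), pushing the deadline to 26 May 2023.
Nothing else in the chronology tolls or restarts the period.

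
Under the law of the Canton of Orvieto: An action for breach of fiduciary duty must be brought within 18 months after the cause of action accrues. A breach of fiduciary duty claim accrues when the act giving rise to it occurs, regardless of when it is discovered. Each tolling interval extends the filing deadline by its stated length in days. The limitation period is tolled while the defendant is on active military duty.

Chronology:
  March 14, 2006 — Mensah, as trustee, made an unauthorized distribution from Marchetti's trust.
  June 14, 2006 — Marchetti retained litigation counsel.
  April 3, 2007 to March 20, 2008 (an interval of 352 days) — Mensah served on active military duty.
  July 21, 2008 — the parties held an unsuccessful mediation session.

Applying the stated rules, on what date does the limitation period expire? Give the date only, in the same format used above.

The limitation period began to run on March 14, 2006.
18 months from March 14, 2006 is September 14, 2007.
The defendant's active military service from April 3, 2007 to March 20, 2008 tolled the period for 352 days, extending the deadline to August 31, 2008.
Nothing else in the chronology tolls or restarts the period.

August 31, 2008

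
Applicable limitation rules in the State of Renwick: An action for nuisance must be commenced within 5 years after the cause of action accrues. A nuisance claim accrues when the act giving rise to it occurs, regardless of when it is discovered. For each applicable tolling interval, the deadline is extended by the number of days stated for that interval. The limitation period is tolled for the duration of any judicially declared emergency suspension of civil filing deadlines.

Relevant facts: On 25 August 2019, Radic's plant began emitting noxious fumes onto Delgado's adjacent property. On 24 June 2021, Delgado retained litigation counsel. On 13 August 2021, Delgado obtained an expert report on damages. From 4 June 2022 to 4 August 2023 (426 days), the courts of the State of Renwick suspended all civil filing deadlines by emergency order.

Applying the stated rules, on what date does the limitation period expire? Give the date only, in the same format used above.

25 October 2025

The claim accrued on 25 August 2019, when the wrongful act occurred.
The untolled deadline — 5 years after 25 August 2019 — is 25 August 2024.
Because the emergency suspension of filing deadlines ran from 4 June 2022 to 4 August 2023, the deadline is extended by 426 days to 25 October 2025.
Nothing else in the chronology tolls or restarts the period.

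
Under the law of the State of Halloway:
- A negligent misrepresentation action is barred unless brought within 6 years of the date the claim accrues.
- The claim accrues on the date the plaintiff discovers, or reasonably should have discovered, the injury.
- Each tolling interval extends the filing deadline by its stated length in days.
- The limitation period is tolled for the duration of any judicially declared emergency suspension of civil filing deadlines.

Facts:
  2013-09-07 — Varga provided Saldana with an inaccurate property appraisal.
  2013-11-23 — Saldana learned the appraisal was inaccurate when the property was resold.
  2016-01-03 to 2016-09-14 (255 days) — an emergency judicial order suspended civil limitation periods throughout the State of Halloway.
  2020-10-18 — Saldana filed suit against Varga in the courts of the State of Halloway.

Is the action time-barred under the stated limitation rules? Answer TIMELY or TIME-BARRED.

Under the discovery rule, the claim accrued on 2013-11-23, when Saldana discovered the injury — not on the 2013-09-07 date of the underlying act.
Adding the 6 years base period to 2013-11-23 gives a deadline of 2019-11-23, before any tolling.
The emergency suspension of filing deadlines from 2016-01-03 to 2016-09-14 tolled the period for 255 days, extending the deadline to 2020-08-04.
The 2020-10-18 filing falls after the 2020-08-04 deadline; the claim is time-barred.

TIME-BARRED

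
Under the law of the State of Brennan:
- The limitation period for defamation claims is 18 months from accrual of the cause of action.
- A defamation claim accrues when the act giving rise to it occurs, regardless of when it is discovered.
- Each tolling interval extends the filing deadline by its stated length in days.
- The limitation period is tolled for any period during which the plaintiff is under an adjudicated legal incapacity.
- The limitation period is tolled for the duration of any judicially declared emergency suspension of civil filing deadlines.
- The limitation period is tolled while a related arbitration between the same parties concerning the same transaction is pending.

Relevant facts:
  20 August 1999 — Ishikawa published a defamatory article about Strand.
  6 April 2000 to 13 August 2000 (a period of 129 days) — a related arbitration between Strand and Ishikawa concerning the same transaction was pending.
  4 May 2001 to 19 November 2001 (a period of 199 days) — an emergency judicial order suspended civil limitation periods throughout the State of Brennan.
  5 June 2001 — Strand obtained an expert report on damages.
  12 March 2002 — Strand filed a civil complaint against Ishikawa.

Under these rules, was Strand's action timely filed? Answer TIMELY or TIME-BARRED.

TIME-BARRED

The limitation period began to run on 20 August 1999.
18 months from 20 August 1999 is 20 February 2001.
The pending related arbitration from 6 April 2000 to 13 August 2000 tolled the period for 129 days, extending the deadline to 29 June 2001.
The emergency suspension of filing deadlines from 4 May 2001 to 19 November 2001 tolled the period for 199 days, extending the deadline to 14 January 2002.
The other events in the timeline have no effect on the limitation period under the stated rules.
Filing on 12 March 2002 missed the 14 January 2002 deadline — the action is time-barred.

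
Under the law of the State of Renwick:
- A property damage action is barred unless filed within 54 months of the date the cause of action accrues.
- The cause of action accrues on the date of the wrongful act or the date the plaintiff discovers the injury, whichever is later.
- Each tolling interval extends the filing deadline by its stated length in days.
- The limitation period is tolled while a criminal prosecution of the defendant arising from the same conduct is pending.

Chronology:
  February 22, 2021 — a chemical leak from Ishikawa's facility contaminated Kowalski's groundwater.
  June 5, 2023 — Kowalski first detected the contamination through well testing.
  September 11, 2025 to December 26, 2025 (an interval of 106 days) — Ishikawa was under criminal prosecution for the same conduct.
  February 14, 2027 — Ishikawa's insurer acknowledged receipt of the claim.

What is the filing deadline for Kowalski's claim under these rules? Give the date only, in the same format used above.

The claim accrued on June 5, 2023 — the later of the February 22, 2021 act and the June 5, 2023 discovery.
54 months from June 5, 2023 is December 5, 2027.
Because the pending criminal prosecution ran from September 11, 2025 to December 26, 2025, the deadline is extended by 106 days to March 20, 2028.
None of the other events listed affects the running of the period under the stated rules.

March 20, 2028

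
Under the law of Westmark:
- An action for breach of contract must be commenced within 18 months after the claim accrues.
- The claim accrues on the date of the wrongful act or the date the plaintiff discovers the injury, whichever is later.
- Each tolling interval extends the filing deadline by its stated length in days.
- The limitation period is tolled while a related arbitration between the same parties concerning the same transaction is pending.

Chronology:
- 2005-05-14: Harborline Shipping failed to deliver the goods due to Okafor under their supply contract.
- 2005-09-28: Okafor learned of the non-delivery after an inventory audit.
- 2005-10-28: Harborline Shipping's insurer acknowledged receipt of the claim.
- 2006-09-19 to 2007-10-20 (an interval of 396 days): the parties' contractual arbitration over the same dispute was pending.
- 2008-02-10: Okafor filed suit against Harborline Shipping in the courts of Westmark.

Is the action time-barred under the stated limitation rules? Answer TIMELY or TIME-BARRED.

TIMELY

Taking the later of the act (2005-05-14) and discovery (2005-09-28), the claim accrued on 2005-09-28.
18 months from 2005-09-28 is 2007-03-28.
Because the pending related arbitration ran from 2006-09-19 to 2007-10-20, the deadline is extended by 396 days to 2008-04-27.
None of the other events listed affects the running of the period under the stated rules.
Filing on 2008-02-10 beat the 2008-04-27 deadline — the action is timely.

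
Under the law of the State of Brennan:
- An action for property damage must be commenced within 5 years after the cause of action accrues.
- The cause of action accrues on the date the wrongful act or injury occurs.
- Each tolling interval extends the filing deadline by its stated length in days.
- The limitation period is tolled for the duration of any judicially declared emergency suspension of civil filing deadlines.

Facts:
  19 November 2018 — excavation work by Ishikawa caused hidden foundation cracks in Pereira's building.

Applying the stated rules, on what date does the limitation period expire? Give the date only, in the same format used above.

The cause of action accrued on 19 November 2018, the date of the act.
Adding the 5 years base period to 19 November 2018 gives a deadline of 19 November 2023, before any tolling.

19 November 2023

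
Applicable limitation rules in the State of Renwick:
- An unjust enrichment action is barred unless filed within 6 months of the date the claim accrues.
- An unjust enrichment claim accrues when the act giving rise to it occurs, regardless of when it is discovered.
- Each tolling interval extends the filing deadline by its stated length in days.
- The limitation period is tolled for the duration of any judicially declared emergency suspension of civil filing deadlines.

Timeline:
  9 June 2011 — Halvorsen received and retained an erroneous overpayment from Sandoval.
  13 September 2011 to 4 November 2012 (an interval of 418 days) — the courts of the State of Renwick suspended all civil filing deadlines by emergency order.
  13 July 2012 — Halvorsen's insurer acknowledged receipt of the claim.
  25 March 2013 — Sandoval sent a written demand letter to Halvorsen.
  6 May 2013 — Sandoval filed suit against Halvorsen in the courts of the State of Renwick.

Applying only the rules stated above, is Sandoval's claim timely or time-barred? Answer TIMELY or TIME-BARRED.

The claim accrued on 9 June 2011, when the wrongful act occurred.
6 months from 9 June 2011 is 9 December 2011.
The emergency suspension of filing deadlines from 13 September 2011 to 4 November 2012 tolled the period for 418 days, extending the deadline to 30 January 2013.
Nothing else in the chronology tolls or restarts the period.
The 6 May 2013 filing falls after the 30 January 2013 deadline; the claim is time-barred.

TIME-BARRED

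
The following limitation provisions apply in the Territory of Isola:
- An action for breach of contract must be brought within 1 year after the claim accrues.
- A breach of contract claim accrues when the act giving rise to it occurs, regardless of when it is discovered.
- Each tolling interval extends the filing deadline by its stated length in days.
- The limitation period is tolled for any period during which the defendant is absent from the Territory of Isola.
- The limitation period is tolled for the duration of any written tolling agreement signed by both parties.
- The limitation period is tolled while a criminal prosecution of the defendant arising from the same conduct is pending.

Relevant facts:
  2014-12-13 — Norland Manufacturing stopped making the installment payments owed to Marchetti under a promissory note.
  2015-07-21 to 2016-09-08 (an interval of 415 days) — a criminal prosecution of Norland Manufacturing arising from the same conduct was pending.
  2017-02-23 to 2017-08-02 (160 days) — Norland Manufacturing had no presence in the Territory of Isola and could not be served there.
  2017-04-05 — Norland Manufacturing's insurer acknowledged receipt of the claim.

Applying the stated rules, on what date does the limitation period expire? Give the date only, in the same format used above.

The claim accrued on 2014-12-13, the date of the act.
1 year from 2014-12-13 is 2015-12-13.
Because the pending criminal prosecution ran from 2015-07-21 to 2016-09-08, the deadline is extended by 415 days to 2017-01-31.
The defendant's absence from the jurisdiction from 2017-02-23 to 2017-08-02 began after the period had already run on 2017-01-31, so it has no tolling effect.
Nothing else in the chronology tolls or restarts the period.

2017-01-31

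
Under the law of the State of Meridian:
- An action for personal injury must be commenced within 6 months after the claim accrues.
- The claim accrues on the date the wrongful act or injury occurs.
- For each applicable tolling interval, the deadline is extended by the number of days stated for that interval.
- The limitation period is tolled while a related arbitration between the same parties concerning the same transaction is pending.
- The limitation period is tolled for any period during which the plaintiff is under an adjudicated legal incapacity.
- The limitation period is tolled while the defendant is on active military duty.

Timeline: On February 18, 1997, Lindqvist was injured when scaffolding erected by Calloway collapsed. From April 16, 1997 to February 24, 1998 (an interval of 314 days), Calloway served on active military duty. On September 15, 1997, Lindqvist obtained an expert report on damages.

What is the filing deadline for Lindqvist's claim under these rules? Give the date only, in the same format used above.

The claim accrued on February 18, 1997, when the wrongful act occurred.
Adding the 6 months base period to February 18, 1997 gives a deadline of August 18, 1997, before any tolling.
Because the defendant's active military service ran from April 16, 1997 to February 24, 1998, the deadline is extended by 314 days to June 28, 1998.
The other events in the timeline have no effect on the limitation period under the stated rules.

June 28, 1998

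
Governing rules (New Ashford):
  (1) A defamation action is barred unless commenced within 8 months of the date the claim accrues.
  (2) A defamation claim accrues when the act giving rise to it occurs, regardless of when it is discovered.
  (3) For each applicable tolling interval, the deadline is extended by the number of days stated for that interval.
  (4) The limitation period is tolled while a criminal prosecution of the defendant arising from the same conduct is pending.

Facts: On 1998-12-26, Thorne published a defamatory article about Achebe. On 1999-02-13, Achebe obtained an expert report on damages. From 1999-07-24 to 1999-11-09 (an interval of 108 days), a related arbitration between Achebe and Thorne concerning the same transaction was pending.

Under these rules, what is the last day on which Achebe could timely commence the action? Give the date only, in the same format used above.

The claim accrued on 1998-12-26, when the wrongful act occurred.
Adding the 8 months base period to 1998-12-26 gives a deadline of 1999-08-26, before any tolling.
No stated provision tolls the period for a pending arbitration, so the interval from 1999-07-24 to 1999-11-09 has no effect on the deadline.
Nothing else in the chronology tolls or restarts the period.

1999-08-26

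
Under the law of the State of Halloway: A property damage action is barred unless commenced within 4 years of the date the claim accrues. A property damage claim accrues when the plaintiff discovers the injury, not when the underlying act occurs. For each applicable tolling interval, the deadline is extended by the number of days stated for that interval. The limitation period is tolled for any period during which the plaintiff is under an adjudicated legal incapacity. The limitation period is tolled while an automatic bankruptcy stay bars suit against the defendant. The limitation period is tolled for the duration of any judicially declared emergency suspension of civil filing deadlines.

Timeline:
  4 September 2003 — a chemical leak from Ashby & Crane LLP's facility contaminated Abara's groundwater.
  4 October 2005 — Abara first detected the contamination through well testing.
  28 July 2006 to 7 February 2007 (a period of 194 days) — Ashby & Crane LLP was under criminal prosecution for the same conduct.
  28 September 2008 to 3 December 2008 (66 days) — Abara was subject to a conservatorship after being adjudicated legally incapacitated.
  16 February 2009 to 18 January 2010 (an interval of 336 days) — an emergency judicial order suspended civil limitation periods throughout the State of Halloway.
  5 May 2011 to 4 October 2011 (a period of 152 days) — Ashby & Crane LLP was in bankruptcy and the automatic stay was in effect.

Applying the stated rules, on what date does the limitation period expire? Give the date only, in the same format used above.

10 November 2010

Accrual is tied to discovery, so the period began on 4 October 2005 rather than on 4 September 2003 when the act occurred.
The untolled deadline — 4 years after 4 October 2005 — is 4 October 2009.
The plaintiff's legal incapacity from 28 September 2008 to 3 December 2008 tolled the period for 66 days, extending the deadline to 9 December 2009.
Because the emergency suspension of filing deadlines ran from 16 February 2009 to 18 January 2010, the deadline is extended by 336 days to 10 November 2010.
By the time the automatic bankruptcy stay began on 5 May 2011, the limitation period had already expired on 10 November 2010; that interval cannot revive it.
The pending criminal prosecution from 28 July 2006 to 7 February 2007 does not toll the period, because no stated rule makes a criminal prosecution a tolling event.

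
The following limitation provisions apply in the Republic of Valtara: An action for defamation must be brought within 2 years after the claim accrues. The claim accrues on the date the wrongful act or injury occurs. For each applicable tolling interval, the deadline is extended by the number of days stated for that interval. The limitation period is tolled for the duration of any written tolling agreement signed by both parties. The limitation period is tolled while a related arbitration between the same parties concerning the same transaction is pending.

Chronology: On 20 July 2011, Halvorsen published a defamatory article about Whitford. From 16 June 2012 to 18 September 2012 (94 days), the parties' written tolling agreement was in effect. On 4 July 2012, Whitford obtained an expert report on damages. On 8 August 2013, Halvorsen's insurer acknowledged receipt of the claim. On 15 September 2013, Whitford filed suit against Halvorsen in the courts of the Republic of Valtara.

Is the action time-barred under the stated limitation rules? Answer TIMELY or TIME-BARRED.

The limitation period began to run on 20 July 2011.
2 years from 20 July 2011 is 20 July 2013.
Because the written tolling agreement ran from 16 June 2012 to 18 September 2012, the deadline is extended by 94 days to 22 October 2013.
The other events in the timeline have no effect on the limitation period under the stated rules.
The 15 September 2013 filing precedes the 22 October 2013 deadline; the claim is timely.

TIMELY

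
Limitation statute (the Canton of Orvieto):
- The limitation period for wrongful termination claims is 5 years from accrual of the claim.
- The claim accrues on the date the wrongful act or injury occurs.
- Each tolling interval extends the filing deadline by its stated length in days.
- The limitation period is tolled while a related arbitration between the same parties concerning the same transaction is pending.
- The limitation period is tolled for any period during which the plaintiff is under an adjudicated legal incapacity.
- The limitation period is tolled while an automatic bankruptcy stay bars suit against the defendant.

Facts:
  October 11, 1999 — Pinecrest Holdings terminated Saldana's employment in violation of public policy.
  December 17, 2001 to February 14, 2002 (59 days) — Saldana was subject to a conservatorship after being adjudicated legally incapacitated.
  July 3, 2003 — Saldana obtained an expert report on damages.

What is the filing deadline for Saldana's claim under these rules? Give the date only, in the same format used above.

December 9, 2004

The claim accrued on October 11, 1999, the date of the act.
Adding the 5 years base period to October 11, 1999 gives a deadline of October 11, 2004, before any tolling.
The plaintiff's legal incapacity from December 17, 2001 to February 14, 2002 tolled the period for 59 days, extending the deadline to December 9, 2004.
None of the other events listed affects the running of the period under the stated rules.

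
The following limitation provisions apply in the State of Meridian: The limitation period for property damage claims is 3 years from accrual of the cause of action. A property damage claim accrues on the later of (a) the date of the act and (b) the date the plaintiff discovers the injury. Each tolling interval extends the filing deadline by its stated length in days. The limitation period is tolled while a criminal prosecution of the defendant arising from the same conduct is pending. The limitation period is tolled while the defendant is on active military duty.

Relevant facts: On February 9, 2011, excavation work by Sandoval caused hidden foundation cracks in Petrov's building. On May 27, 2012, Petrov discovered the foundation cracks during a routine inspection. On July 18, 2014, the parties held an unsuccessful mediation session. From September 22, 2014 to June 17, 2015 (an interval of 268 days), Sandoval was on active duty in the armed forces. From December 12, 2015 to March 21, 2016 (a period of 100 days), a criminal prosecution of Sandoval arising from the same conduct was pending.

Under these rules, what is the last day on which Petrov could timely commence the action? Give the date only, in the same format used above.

May 29, 2016

The claim accrued on May 27, 2012 — the later of the February 9, 2011 act and the May 27, 2012 discovery.
Adding the 3 years base period to May 27, 2012 gives a deadline of May 27, 2015, before any tolling.
Because the defendant's active military service ran from September 22, 2014 to June 17, 2015, the deadline is extended by 268 days to February 19, 2016.
The period was tolled for 100 days by the pending criminal prosecution (December 12, 2015 to March 21, 2016), pushing the deadline to May 29, 2016.
None of the other events listed affects the running of the period under the stated rules.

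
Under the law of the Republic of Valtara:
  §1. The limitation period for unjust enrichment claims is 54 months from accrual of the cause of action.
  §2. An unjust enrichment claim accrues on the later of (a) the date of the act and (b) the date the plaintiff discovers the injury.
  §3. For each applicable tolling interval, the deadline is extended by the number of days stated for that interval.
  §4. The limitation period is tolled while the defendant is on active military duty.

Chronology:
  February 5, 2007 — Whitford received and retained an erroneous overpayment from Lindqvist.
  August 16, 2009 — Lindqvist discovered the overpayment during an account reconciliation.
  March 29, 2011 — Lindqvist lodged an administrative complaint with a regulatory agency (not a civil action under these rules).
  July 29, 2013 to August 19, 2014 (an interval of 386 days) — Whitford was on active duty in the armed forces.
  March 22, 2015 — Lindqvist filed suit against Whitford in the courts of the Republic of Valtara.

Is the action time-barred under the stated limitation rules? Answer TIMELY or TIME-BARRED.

The claim accrued on August 16, 2009 — the later of the February 5, 2007 act and the August 16, 2009 discovery.
Adding the 54 months base period to August 16, 2009 gives a deadline of February 16, 2014, before any tolling.
The defendant's active military service from July 29, 2013 to August 19, 2014 tolled the period for 386 days, extending the deadline to March 9, 2015.
Nothing else in the chronology tolls or restarts the period.
The March 22, 2015 filing falls after the March 9, 2015 deadline; the claim is time-barred.

TIME-BARRED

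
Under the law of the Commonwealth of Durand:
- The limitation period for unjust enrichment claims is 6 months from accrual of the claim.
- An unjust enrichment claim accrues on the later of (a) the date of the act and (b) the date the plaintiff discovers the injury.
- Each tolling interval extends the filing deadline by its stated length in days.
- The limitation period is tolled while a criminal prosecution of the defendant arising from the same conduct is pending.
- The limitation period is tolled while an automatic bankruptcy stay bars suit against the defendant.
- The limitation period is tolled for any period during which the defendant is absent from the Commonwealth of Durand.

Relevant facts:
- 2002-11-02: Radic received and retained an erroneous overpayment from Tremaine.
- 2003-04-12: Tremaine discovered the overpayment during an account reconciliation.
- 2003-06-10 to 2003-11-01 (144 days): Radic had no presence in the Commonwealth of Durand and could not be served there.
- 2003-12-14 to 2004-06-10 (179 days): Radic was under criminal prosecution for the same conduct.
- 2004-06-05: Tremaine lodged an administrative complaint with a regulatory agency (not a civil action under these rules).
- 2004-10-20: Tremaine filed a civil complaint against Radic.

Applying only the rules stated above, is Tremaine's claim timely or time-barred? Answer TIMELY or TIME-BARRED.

TIME-BARRED

Because discovery on 2003-04-12 post-dates the 2002-11-02 act, accrual under the later-of rule falls on 2003-04-12.
The untolled deadline — 6 months after 2003-04-12 — is 2003-10-12.
The defendant's absence from the jurisdiction from 2003-06-10 to 2003-11-01 tolled the period for 144 days, extending the deadline to 2004-03-04.
The period was tolled for 179 days by the pending criminal prosecution (2003-12-14 to 2004-06-10), pushing the deadline to 2004-08-30.
Nothing else in the chronology tolls or restarts the period.
Filing on 2004-10-20 missed the 2004-08-30 deadline — the action is time-barred.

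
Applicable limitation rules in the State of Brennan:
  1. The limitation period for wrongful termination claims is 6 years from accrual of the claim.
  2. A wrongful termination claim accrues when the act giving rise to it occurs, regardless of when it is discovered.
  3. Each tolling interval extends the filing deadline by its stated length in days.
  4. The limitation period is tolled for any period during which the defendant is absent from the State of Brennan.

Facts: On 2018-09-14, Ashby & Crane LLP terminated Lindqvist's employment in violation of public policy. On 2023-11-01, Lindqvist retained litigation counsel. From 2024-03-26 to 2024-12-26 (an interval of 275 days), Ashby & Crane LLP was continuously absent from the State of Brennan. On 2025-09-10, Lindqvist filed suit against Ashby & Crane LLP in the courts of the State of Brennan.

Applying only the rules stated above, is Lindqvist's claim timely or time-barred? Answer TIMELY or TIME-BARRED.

The limitation period began to run on 2018-09-14.
6 years from 2018-09-14 is 2024-09-14.
Because the defendant's absence from the jurisdiction ran from 2024-03-26 to 2024-12-26, the deadline is extended by 275 days to 2025-06-16.
Nothing else in the chronology tolls or restarts the period.
Filing on 2025-09-10 missed the 2025-06-16 deadline — the action is time-barred.

TIME-BARRED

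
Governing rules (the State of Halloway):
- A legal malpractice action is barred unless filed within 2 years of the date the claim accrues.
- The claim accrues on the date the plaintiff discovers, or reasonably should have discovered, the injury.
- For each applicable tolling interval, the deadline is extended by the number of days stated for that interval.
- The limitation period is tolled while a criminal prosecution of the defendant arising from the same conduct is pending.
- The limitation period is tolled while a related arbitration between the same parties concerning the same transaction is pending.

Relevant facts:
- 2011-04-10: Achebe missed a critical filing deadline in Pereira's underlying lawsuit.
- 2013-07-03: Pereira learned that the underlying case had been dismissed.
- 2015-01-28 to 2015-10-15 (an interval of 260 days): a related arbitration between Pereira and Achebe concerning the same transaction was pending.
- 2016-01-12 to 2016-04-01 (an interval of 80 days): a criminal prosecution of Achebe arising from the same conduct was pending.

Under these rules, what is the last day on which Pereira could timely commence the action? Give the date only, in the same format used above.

Under the discovery rule, the claim accrued on 2013-07-03, when Pereira discovered the injury — not on the 2011-04-10 date of the underlying act.
2 years from 2013-07-03 is 2015-07-03.
Because the pending related arbitration ran from 2015-01-28 to 2015-10-15, the deadline is extended by 260 days to 2016-03-19.
Because the pending criminal prosecution ran from 2016-01-12 to 2016-04-01, the deadline is extended by 80 days to 2016-06-07.

2016-06-07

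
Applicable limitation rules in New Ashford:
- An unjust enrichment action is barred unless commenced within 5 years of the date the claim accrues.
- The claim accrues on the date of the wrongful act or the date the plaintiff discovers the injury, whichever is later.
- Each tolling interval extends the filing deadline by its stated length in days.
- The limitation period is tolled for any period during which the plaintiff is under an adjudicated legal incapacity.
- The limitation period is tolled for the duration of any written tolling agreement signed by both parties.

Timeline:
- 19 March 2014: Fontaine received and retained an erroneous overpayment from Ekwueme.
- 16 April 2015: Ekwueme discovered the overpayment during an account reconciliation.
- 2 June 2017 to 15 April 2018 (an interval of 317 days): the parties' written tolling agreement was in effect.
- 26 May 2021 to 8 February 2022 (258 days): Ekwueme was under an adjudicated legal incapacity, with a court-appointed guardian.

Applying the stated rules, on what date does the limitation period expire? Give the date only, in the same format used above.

27 February 2021

The claim accrued on 16 April 2015 — the later of the 19 March 2014 act and the 16 April 2015 discovery.
5 years from 16 April 2015 is 16 April 2020.
The period was tolled for 317 days by the written tolling agreement (2 June 2017 to 15 April 2018), pushing the deadline to 27 February 2021.
The plaintiff's legal incapacity from 26 May 2021 to 8 February 2022 began after the period had already run on 27 February 2021, so it has no tolling effect.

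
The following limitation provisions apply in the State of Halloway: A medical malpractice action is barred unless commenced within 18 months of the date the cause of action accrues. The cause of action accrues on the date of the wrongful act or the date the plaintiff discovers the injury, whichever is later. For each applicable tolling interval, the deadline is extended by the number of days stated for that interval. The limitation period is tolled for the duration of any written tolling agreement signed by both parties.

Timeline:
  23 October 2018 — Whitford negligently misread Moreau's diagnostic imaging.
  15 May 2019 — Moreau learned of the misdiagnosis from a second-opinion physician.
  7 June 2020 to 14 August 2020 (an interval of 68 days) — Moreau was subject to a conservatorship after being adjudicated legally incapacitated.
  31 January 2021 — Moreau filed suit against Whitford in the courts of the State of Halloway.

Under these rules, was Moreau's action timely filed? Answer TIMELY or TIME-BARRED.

TIME-BARRED

Taking the later of the act (23 October 2018) and discovery (15 May 2019), the claim accrued on 15 May 2019.
18 months from 15 May 2019 is 15 November 2020.
Although the plaintiff's incapacity ran from 7 June 2020 to 14 August 2020, the stated rules do not make that a tolling event, so it is disregarded.
Filing on 31 January 2021 missed the 15 November 2020 deadline — the action is time-barred.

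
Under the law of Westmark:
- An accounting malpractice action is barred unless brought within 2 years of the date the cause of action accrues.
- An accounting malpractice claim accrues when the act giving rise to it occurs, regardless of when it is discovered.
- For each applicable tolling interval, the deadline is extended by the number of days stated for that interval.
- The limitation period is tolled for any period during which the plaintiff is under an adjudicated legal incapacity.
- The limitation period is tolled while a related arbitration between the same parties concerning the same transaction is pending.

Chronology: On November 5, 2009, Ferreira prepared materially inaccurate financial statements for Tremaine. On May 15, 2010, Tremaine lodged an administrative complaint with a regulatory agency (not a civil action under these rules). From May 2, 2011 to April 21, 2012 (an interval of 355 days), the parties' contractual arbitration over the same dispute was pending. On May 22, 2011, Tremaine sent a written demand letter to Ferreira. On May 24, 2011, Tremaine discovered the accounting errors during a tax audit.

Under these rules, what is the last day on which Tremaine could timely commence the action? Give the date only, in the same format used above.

The claim accrued on November 5, 2009, when the wrongful act occurred; under the stated occurrence rule the May 24, 2011 discovery does not delay accrual.
Adding the 2 years base period to November 5, 2009 gives a deadline of November 5, 2011, before any tolling.
The period was tolled for 355 days by the pending related arbitration (May 2, 2011 to April 21, 2012), pushing the deadline to October 25, 2012.
Nothing else in the chronology tolls or restarts the period.

October 25, 2012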